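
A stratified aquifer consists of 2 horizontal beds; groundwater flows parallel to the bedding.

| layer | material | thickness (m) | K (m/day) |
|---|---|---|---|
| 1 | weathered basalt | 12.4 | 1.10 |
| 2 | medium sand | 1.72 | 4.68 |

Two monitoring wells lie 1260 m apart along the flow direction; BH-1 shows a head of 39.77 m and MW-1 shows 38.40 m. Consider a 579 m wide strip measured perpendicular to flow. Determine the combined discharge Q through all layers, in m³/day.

Flow is parallel to layering, so each bed carries its own Darcy discharge and the transmissivities add.
Σ(K_i·b_i) = 1.10×12.4 + 4.68×1.72 = 21.69 m²/day.
Hydraulic gradient i = (39.77 − 38.40) / 1260 = 1.37 / 1260 = 0.001087.
Q = Σ(K_i·b_i) · W · i = 21.69 × 579 × 0.001087 = 13.65 m³/day.

13.7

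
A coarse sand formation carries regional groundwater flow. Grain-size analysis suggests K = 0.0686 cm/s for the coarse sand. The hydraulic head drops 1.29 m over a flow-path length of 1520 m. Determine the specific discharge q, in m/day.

Convert K: 0.0686 cm/s × 864 = 59.27 m/day.
Hydraulic gradient i = Δh / L = 1.29 / 1520 = 0.0008487.
Specific discharge q = K · i = 59.27 × 0.0008487 = 0.05030 m/day.

0.0503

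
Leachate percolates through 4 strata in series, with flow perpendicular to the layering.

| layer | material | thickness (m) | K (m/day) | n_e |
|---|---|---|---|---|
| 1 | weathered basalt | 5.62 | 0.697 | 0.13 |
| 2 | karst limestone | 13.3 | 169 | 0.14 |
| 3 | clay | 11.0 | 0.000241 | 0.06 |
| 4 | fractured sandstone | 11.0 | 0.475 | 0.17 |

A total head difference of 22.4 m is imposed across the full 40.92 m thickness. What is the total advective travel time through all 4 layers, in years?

With flow normal to the layers, continuity requires the same specific discharge q through every layer.
Σ(b_i/K_i) = 5.62/0.697 + 13.3/169 + 11.0/0.000241 + 11.0/0.475 = 45674 d.
q = Δh / Σ(b_i/K_i) = 22.4 / 45674 = 0.0004904 m/day.
In each layer the seepage velocity is v_i = q/n_i, so the layer transit time is t_i = b_i·n_i / q:
  layer 1 (weathered basalt): t_1 = 5.62 × 0.13 / 0.0004904 = 1490 d
  layer 2 (karst limestone): t_2 = 13.3 × 0.14 / 0.0004904 = 3797 d
  layer 3 (clay): t_3 = 11.0 × 0.06 / 0.0004904 = 1346 d
  layer 4 (fractured sandstone): t_4 = 11.0 × 0.17 / 0.0004904 = 3813 d
Total t = Σ t_i = 10445 days = 28.60 years.

28.6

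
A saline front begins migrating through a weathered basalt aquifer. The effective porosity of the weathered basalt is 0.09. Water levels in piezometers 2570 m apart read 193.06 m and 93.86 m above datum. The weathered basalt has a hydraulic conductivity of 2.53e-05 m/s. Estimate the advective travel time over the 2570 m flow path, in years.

7.51

Convert K: 2.53e-05 m/s × 86400 = 2.186 m/day.
Hydraulic gradient i = (193.06 − 93.86) / 2570 = 99.2 / 2570 = 0.03860.
Darcy flux q = K · i = 2.186 × 0.03860 = 0.08437 m/day.
Seepage velocity v = q / n_e = 0.08437 / 0.09 = 0.9375 m/day.
Travel time t = L / v = 2570 / 0.9375 = 2741 days = 7.505 years.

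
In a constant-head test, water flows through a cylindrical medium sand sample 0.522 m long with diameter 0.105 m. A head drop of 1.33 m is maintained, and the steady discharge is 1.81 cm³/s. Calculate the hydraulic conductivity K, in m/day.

Cross-sectional area A = π·(d/2)² = π × (0.105/2)² = 0.008659 m².
Convert discharge: 1.81 cm³/s = 1.810e-06 m³/s.
Darcy's law rearranged: K = Q·L / (A·Δh) = 1.810e-06 × 0.522 / (0.008659 × 1.33) = 8.204e-05 m/s = 7.088 m/day.

7.09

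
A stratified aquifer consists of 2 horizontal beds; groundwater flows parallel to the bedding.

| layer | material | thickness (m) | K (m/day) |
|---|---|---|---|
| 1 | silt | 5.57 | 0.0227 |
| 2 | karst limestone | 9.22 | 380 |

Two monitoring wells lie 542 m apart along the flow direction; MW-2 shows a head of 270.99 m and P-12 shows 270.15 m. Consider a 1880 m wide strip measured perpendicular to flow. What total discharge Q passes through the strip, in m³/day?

Flow is parallel to layering, so each bed carries its own Darcy discharge and the transmissivities add.
Σ(K_i·b_i) = 0.0227×5.57 + 380×9.22 = 3504 m²/day.
Hydraulic gradient i = (270.99 − 270.15) / 542 = 0.84 / 542 = 0.001550.
Q = Σ(K_i·b_i) · W · i = 3504 × 1880 × 0.001550 = 10209 m³/day.

10200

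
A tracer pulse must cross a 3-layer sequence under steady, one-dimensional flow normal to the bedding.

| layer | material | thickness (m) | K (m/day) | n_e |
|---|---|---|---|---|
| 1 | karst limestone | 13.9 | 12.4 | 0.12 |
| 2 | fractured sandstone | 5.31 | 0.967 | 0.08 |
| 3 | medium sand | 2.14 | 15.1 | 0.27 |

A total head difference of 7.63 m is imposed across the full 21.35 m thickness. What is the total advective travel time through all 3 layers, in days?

With flow normal to the layers, continuity requires the same specific discharge q through every layer.
Σ(b_i/K_i) = 13.9/12.4 + 5.31/0.967 + 2.14/15.1 = 6.754 d.
q = Δh / Σ(b_i/K_i) = 7.63 / 6.754 = 1.130 m/day.
In each layer the seepage velocity is v_i = q/n_i, so the layer transit time is t_i = b_i·n_i / q:
  layer 1 (karst limestone): t_1 = 13.9 × 0.12 / 1.130 = 1.476 d
  layer 2 (fractured sandstone): t_2 = 5.31 × 0.08 / 1.130 = 0.3760 d
  layer 3 (medium sand): t_3 = 2.14 × 0.27 / 1.130 = 0.5115 d
Total t = Σ t_i = 2.364 days.

2.36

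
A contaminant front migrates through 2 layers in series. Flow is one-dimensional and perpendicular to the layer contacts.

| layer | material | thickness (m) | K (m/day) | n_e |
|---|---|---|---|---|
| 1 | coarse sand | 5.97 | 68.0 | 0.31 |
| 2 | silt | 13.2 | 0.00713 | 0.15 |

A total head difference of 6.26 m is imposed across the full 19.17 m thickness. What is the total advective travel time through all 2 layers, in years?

3.10

With flow normal to the layers, continuity requires the same specific discharge q through every layer.
Σ(b_i/K_i) = 5.97/68.0 + 13.2/0.00713 = 1851 d.
q = Δh / Σ(b_i/K_i) = 6.26 / 1851 = 0.003381 m/day.
In each layer the seepage velocity is v_i = q/n_i, so the layer transit time is t_i = b_i·n_i / q:
  layer 1 (coarse sand): t_1 = 5.97 × 0.31 / 0.003381 = 547.4 d
  layer 2 (silt): t_2 = 13.2 × 0.15 / 0.003381 = 585.6 d
Total t = Σ t_i = 1133 days = 3.102 years.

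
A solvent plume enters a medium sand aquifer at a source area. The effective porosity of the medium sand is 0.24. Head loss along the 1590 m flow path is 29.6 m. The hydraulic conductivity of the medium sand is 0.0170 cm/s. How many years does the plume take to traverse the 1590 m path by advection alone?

Convert K: 0.0170 cm/s × 864 = 14.69 m/day.
Hydraulic gradient i = Δh / L = 29.6 / 1590 = 0.01862.
Darcy flux q = K · i = 14.69 × 0.01862 = 0.2734 m/day.
Seepage velocity v = q / n_e = 0.2734 / 0.24 = 1.139 m/day.
Travel time t = L / v = 1590 / 1.139 = 1396 days = 3.821 years.

3.82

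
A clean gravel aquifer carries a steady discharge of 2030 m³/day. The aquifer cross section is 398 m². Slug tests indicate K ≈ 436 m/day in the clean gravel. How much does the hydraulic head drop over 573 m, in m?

From Q = K·A·i, i = Q / (K·A) = 2030 / (436.0 × 398.0) = 0.01170.
Head loss Δh = i · L = 0.01170 × 573 = 6.703 m.

6.70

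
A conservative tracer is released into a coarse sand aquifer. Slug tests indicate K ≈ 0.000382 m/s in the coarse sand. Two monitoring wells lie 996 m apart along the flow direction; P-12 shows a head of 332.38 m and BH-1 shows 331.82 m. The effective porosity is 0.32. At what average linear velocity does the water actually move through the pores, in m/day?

Convert K: 0.000382 m/s × 86400 = 33.00 m/day.
Hydraulic gradient i = (332.38 − 331.82) / 996 = 0.56 / 996 = 0.0005622.
Darcy flux q = K · i = 33.00 × 0.0005622 = 0.01856 m/day.
Seepage velocity v = q / n_e = 0.01856 / 0.32 = 0.05799 m/day.

0.0580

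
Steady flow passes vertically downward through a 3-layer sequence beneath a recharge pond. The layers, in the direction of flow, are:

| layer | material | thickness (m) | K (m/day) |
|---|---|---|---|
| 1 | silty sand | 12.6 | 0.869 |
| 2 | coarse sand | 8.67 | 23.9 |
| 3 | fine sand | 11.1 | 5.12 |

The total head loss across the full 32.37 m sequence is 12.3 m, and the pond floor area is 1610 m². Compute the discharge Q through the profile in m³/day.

1160

Flow is perpendicular to layering, so the layers act in series and the equivalent K is the thickness-weighted harmonic mean.
Total thickness L = 12.6 + 8.67 + 11.1 = 32.37 m.
Σ(b_i/K_i) = 12.6/0.869 + 8.67/23.9 + 11.1/5.12 = 17.03 d.
K_eq = L / Σ(b_i/K_i) = 32.37 / 17.03 = 1.901 m/day.
Q = K_eq · A · (Δh/L) = 1.901 × 1610 × (12.3/32.37) = 1163 m³/day.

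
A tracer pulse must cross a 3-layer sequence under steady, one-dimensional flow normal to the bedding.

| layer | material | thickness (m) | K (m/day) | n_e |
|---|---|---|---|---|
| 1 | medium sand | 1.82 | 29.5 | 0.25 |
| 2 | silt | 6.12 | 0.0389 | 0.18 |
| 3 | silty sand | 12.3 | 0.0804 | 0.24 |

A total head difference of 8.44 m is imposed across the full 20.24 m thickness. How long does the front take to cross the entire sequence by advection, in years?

0.454

With flow normal to the layers, continuity requires the same specific discharge q through every layer.
Σ(b_i/K_i) = 1.82/29.5 + 6.12/0.0389 + 12.3/0.0804 = 310.4 d.
q = Δh / Σ(b_i/K_i) = 8.44 / 310.4 = 0.02719 m/day.
In each layer the seepage velocity is v_i = q/n_i, so the layer transit time is t_i = b_i·n_i / q:
  layer 1 (medium sand): t_1 = 1.82 × 0.25 / 0.02719 = 16.73 d
  layer 2 (silt): t_2 = 6.12 × 0.18 / 0.02719 = 40.51 d
  layer 3 (silty sand): t_3 = 12.3 × 0.24 / 0.02719 = 108.6 d
Total t = Σ t_i = 165.8 days = 0.4539 years.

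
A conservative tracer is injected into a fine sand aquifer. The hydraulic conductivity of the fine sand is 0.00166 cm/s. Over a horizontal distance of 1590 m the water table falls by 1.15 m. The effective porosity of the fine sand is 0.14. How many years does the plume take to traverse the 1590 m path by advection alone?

588

Convert K: 0.00166 cm/s × 864 = 1.434 m/day.
Hydraulic gradient i = Δh / L = 1.15 / 1590 = 0.0007233.
Darcy flux q = K · i = 1.434 × 0.0007233 = 0.001037 m/day.
Seepage velocity v = q / n_e = 0.001037 / 0.14 = 0.007410 m/day.
Travel time t = L / v = 1590 / 0.007410 = 2.146e+05 days = 587.5 years.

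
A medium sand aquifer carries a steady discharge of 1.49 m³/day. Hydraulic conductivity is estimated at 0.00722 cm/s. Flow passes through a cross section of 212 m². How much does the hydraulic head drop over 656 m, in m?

Convert K: 0.00722 cm/s × 864 = 6.238 m/day.
From Q = K·A·i, i = Q / (K·A) = 1.49 / (6.238 × 212.0) = 0.001127.
Head loss Δh = i · L = 0.001127 × 656 = 0.7391 m.

0.739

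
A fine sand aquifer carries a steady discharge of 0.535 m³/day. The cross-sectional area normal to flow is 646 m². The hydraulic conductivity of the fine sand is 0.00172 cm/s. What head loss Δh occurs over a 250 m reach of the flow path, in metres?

0.139

Convert K: 0.00172 cm/s × 864 = 1.486 m/day.
From Q = K·A·i, i = Q / (K·A) = 0.535 / (1.486 × 646.0) = 0.0005573.
Head loss Δh = i · L = 0.0005573 × 250 = 0.1393 m.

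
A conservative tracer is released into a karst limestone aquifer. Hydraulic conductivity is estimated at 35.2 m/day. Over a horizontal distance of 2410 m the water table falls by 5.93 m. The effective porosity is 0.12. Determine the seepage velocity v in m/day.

0.722

Hydraulic gradient i = Δh / L = 5.93 / 2410 = 0.002461.
Darcy flux q = K · i = 35.20 × 0.002461 = 0.08661 m/day.
Seepage velocity v = q / n_e = 0.08661 / 0.12 = 0.7218 m/day.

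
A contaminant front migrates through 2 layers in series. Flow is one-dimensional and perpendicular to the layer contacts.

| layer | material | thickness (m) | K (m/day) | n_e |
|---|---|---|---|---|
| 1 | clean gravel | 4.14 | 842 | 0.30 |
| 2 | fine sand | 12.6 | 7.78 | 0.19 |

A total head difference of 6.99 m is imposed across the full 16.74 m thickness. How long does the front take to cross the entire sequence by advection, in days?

With flow normal to the layers, continuity requires the same specific discharge q through every layer.
Σ(b_i/K_i) = 4.14/842 + 12.6/7.78 = 1.624 d.
q = Δh / Σ(b_i/K_i) = 6.99 / 1.624 = 4.303 m/day.
In each layer the seepage velocity is v_i = q/n_i, so the layer transit time is t_i = b_i·n_i / q:
  layer 1 (clean gravel): t_1 = 4.14 × 0.30 / 4.303 = 0.2886 d
  layer 2 (fine sand): t_2 = 12.6 × 0.19 / 4.303 = 0.5564 d
Total t = Σ t_i = 0.8450 days.

0.845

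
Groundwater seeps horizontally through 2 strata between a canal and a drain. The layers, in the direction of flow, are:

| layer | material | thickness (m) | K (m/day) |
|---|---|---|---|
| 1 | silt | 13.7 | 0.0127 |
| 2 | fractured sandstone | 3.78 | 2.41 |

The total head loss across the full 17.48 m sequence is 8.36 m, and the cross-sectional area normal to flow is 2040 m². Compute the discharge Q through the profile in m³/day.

15.8

Flow is perpendicular to layering, so the layers act in series and the equivalent K is the thickness-weighted harmonic mean.
Total thickness L = 13.7 + 3.78 = 17.48 m.
Σ(b_i/K_i) = 13.7/0.0127 + 3.78/2.41 = 1080 d.
K_eq = L / Σ(b_i/K_i) = 17.48 / 1080 = 0.01618 m/day.
Q = K_eq · A · (Δh/L) = 0.01618 × 2040 × (8.36/17.48) = 15.79 m³/day.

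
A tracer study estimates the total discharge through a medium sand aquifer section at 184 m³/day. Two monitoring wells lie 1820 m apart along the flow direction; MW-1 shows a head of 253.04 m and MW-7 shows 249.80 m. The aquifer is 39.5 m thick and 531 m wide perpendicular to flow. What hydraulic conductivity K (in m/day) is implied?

4.93

Cross-sectional area A = 531 × 39.5 = 20974 m².
Hydraulic gradient i = (253.04 − 249.80) / 1820 = 3.24 / 1820 = 0.001780.
From Q = K·A·i, K = Q / (A·i) = 184 / (20974 × 0.001780) = 4.928 m/day.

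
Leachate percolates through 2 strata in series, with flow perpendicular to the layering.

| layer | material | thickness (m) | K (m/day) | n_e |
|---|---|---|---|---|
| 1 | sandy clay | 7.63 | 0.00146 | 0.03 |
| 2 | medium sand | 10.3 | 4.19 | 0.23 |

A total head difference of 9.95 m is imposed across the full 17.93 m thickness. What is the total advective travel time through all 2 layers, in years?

With flow normal to the layers, continuity requires the same specific discharge q through every layer.
Σ(b_i/K_i) = 7.63/0.00146 + 10.3/4.19 = 5228 d.
q = Δh / Σ(b_i/K_i) = 9.95 / 5228 = 0.001903 m/day.
In each layer the seepage velocity is v_i = q/n_i, so the layer transit time is t_i = b_i·n_i / q:
  layer 1 (sandy clay): t_1 = 7.63 × 0.03 / 0.001903 = 120.3 d
  layer 2 (medium sand): t_2 = 10.3 × 0.23 / 0.001903 = 1245 d
Total t = Σ t_i = 1365 days = 3.738 years.

3.74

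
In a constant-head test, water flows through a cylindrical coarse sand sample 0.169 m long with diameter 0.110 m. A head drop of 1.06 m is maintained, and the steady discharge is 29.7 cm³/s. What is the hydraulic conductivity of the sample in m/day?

Cross-sectional area A = π·(d/2)² = π × (0.110/2)² = 0.009503 m².
Convert discharge: 29.7 cm³/s = 2.970e-05 m³/s.
Darcy's law rearranged: K = Q·L / (A·Δh) = 2.970e-05 × 0.169 / (0.009503 × 1.06) = 0.0004983 m/s = 43.05 m/day.

43.1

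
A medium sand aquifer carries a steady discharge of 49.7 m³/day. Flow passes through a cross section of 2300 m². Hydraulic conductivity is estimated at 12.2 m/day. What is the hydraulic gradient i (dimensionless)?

0.00177

From Q = K·A·i, i = Q / (K·A) = 49.7 / (12.20 × 2300) = 0.001771.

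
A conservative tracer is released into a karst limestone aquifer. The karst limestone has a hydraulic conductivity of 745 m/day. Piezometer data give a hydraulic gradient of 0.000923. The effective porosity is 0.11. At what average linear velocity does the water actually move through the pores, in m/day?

Hydraulic gradient i = 0.000923.
Darcy flux q = K · i = 745.0 × 0.0009230 = 0.6876 m/day.
Seepage velocity v = q / n_e = 0.6876 / 0.11 = 6.251 m/day.

6.25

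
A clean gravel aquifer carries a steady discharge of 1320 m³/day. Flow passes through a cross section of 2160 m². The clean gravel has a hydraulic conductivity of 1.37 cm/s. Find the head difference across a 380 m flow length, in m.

0.196

Convert K: 1.37 cm/s × 864 = 1184 m/day.
From Q = K·A·i, i = Q / (K·A) = 1320 / (1184 × 2160) = 0.0005163.
Head loss Δh = i · L = 0.0005163 × 380 = 0.1962 m.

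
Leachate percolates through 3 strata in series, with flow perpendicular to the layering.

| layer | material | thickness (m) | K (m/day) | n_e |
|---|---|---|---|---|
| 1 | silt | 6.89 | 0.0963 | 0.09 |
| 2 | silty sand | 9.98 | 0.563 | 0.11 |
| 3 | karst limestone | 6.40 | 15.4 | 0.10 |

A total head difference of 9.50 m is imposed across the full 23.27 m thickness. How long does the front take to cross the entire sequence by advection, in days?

With flow normal to the layers, continuity requires the same specific discharge q through every layer.
Σ(b_i/K_i) = 6.89/0.0963 + 9.98/0.563 + 6.40/15.4 = 89.69 d.
q = Δh / Σ(b_i/K_i) = 9.50 / 89.69 = 0.1059 m/day.
In each layer the seepage velocity is v_i = q/n_i, so the layer transit time is t_i = b_i·n_i / q:
  layer 1 (silt): t_1 = 6.89 × 0.09 / 0.1059 = 5.854 d
  layer 2 (silty sand): t_2 = 9.98 × 0.11 / 0.1059 = 10.36 d
  layer 3 (karst limestone): t_3 = 6.40 × 0.10 / 0.1059 = 6.042 d
Total t = Σ t_i = 22.26 days.

22.3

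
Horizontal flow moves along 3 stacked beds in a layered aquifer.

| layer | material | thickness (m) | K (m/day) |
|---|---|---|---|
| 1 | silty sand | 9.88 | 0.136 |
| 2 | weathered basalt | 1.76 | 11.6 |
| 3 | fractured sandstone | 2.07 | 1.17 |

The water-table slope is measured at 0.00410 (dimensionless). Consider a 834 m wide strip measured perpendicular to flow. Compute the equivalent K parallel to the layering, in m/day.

1.76

Flow is parallel to layering, so each bed carries its own Darcy discharge and the transmissivities add.
Σ(K_i·b_i) = 0.136×9.88 + 11.6×1.76 + 1.17×2.07 = 24.18 m²/day.
Total thickness b = 13.71 m, so K_eq = Σ(K_i·b_i)/b = 1.764 m/day.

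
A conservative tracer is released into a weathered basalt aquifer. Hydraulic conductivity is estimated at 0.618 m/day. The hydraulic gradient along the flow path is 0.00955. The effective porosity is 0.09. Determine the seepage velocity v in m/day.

Hydraulic gradient i = 0.00955.
Darcy flux q = K · i = 0.6180 × 0.009550 = 0.005902 m/day.
Seepage velocity v = q / n_e = 0.005902 / 0.09 = 0.06558 m/day.

0.0656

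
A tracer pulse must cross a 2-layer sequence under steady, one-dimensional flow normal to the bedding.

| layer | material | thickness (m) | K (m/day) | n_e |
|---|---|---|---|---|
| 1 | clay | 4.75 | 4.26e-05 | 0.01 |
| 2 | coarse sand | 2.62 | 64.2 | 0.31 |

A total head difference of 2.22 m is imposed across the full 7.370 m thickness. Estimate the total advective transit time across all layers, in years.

With flow normal to the layers, continuity requires the same specific discharge q through every layer.
Σ(b_i/K_i) = 4.75/4.26e-05 + 2.62/64.2 = 1.115e+05 d.
q = Δh / Σ(b_i/K_i) = 2.22 / 1.115e+05 = 1.991e-05 m/day.
In each layer the seepage velocity is v_i = q/n_i, so the layer transit time is t_i = b_i·n_i / q:
  layer 1 (clay): t_1 = 4.75 × 0.01 / 1.991e-05 = 2386 d
  layer 2 (coarse sand): t_2 = 2.62 × 0.31 / 1.991e-05 = 40794 d
Total t = Σ t_i = 43180 days = 118.2 years.

118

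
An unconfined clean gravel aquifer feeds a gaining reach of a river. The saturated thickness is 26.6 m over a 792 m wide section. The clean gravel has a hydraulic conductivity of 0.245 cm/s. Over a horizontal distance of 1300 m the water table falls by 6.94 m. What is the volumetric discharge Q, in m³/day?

23800

Convert K: 0.245 cm/s × 864 = 211.7 m/day.
Cross-sectional area A = 792 × 26.6 = 21067 m².
Hydraulic gradient i = Δh / L = 6.94 / 1300 = 0.005338.
Darcy's law: Q = K · A · i = 211.7 × 21067 × 0.005338 = 23807 m³/day.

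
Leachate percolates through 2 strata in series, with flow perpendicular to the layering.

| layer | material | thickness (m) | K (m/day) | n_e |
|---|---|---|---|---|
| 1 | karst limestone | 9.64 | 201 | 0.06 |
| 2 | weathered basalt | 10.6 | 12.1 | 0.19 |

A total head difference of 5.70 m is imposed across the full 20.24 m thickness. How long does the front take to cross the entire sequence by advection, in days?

0.420

With flow normal to the layers, continuity requires the same specific discharge q through every layer.
Σ(b_i/K_i) = 9.64/201 + 10.6/12.1 = 0.9240 d.
q = Δh / Σ(b_i/K_i) = 5.70 / 0.9240 = 6.169 m/day.
In each layer the seepage velocity is v_i = q/n_i, so the layer transit time is t_i = b_i·n_i / q:
  layer 1 (karst limestone): t_1 = 9.64 × 0.06 / 6.169 = 0.09376 d
  layer 2 (weathered basalt): t_2 = 10.6 × 0.19 / 6.169 = 0.3265 d
Total t = Σ t_i = 0.4202 days.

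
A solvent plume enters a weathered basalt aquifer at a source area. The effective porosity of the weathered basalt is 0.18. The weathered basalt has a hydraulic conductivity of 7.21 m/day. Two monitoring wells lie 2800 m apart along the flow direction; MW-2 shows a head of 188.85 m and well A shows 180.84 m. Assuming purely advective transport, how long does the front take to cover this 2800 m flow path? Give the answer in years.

66.9

Hydraulic gradient i = (188.85 − 180.84) / 2800 = 8.01 / 2800 = 0.002861.
Darcy flux q = K · i = 7.210 × 0.002861 = 0.02063 m/day.
Seepage velocity v = q / n_e = 0.02063 / 0.18 = 0.1146 m/day.
Travel time t = L / v = 2800 / 0.1146 = 24435 days = 66.90 years.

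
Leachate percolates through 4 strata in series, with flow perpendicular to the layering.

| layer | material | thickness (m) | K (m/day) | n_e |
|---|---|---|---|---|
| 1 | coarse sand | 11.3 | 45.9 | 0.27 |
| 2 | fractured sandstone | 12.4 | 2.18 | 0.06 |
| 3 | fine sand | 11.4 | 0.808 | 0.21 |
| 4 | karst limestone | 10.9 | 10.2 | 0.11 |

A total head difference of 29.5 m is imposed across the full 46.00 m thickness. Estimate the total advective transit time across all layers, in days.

With flow normal to the layers, continuity requires the same specific discharge q through every layer.
Σ(b_i/K_i) = 11.3/45.9 + 12.4/2.18 + 11.4/0.808 + 10.9/10.2 = 21.11 d.
q = Δh / Σ(b_i/K_i) = 29.5 / 21.11 = 1.397 m/day.
In each layer the seepage velocity is v_i = q/n_i, so the layer transit time is t_i = b_i·n_i / q:
  layer 1 (coarse sand): t_1 = 11.3 × 0.27 / 1.397 = 2.183 d
  layer 2 (fractured sandstone): t_2 = 12.4 × 0.06 / 1.397 = 0.5324 d
  layer 3 (fine sand): t_3 = 11.4 × 0.21 / 1.397 = 1.713 d
  layer 4 (karst limestone): t_4 = 10.9 × 0.11 / 1.397 = 0.8581 d
Total t = Σ t_i = 5.287 days.

5.29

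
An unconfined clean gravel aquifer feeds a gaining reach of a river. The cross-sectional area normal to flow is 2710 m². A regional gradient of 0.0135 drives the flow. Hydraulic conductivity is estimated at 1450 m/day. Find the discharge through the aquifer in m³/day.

53000

Hydraulic gradient i = 0.0135.
Darcy's law: Q = K · A · i = 1450 × 2710 × 0.01350 = 53048 m³/day.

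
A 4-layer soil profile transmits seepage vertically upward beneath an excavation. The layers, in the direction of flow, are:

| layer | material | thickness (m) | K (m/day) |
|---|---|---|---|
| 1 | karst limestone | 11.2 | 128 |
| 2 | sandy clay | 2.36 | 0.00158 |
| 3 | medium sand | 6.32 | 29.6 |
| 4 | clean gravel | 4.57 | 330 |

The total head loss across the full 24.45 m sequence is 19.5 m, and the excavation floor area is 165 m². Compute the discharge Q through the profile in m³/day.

Flow is perpendicular to layering, so the layers act in series and the equivalent K is the thickness-weighted harmonic mean.
Total thickness L = 11.2 + 2.36 + 6.32 + 4.57 = 24.45 m.
Σ(b_i/K_i) = 11.2/128 + 2.36/0.00158 + 6.32/29.6 + 4.57/330 = 1494 d.
K_eq = L / Σ(b_i/K_i) = 24.45 / 1494 = 0.01637 m/day.
Q = K_eq · A · (Δh/L) = 0.01637 × 165 × (19.5/24.45) = 2.154 m³/day.

2.15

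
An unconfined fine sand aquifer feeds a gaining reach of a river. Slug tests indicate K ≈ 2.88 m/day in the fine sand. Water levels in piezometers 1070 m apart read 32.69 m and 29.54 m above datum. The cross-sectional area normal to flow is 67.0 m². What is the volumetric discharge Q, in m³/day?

Hydraulic gradient i = (32.69 − 29.54) / 1070 = 3.15 / 1070 = 0.002944.
Darcy's law: Q = K · A · i = 2.880 × 67.00 × 0.002944 = 0.5681 m³/day.

0.568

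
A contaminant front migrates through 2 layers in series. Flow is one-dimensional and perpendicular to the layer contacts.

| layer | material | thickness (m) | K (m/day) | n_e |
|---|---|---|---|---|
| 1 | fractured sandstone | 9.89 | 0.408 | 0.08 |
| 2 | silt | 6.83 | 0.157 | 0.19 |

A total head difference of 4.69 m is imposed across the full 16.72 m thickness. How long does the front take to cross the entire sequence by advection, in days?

30.2

With flow normal to the layers, continuity requires the same specific discharge q through every layer.
Σ(b_i/K_i) = 9.89/0.408 + 6.83/0.157 = 67.74 d.
q = Δh / Σ(b_i/K_i) = 4.69 / 67.74 = 0.06923 m/day.
In each layer the seepage velocity is v_i = q/n_i, so the layer transit time is t_i = b_i·n_i / q:
  layer 1 (fractured sandstone): t_1 = 9.89 × 0.08 / 0.06923 = 11.43 d
  layer 2 (silt): t_2 = 6.83 × 0.19 / 0.06923 = 18.74 d
Total t = Σ t_i = 30.17 days.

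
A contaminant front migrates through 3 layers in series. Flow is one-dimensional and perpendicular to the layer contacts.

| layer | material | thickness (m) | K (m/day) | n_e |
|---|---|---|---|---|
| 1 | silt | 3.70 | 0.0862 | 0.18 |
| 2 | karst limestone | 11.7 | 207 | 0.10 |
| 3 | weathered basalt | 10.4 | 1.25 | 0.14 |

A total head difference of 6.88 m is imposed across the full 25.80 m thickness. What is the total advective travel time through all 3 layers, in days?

With flow normal to the layers, continuity requires the same specific discharge q through every layer.
Σ(b_i/K_i) = 3.70/0.0862 + 11.7/207 + 10.4/1.25 = 51.30 d.
q = Δh / Σ(b_i/K_i) = 6.88 / 51.30 = 0.1341 m/day.
In each layer the seepage velocity is v_i = q/n_i, so the layer transit time is t_i = b_i·n_i / q:
  layer 1 (silt): t_1 = 3.70 × 0.18 / 0.1341 = 4.966 d
  layer 2 (karst limestone): t_2 = 11.7 × 0.10 / 0.1341 = 8.724 d
  layer 3 (weathered basalt): t_3 = 10.4 × 0.14 / 0.1341 = 10.86 d
Total t = Σ t_i = 24.55 days.

24.5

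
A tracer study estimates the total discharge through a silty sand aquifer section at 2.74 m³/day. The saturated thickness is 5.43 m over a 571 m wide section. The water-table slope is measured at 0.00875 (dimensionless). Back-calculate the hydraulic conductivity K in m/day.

Cross-sectional area A = 571 × 5.43 = 3101 m².
Hydraulic gradient i = 0.00875.
From Q = K·A·i, K = Q / (A·i) = 2.74 / (3101 × 0.008750) = 0.1010 m/day.

0.101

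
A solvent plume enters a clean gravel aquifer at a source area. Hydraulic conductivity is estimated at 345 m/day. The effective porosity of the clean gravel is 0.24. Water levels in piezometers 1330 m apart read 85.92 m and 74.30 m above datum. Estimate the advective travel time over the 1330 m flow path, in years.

0.290

Hydraulic gradient i = (85.92 − 74.30) / 1330 = 11.62 / 1330 = 0.008737.
Darcy flux q = K · i = 345.0 × 0.008737 = 3.014 m/day.
Seepage velocity v = q / n_e = 3.014 / 0.24 = 12.56 m/day.
Travel time t = L / v = 1330 / 12.56 = 105.9 days = 0.2899 years.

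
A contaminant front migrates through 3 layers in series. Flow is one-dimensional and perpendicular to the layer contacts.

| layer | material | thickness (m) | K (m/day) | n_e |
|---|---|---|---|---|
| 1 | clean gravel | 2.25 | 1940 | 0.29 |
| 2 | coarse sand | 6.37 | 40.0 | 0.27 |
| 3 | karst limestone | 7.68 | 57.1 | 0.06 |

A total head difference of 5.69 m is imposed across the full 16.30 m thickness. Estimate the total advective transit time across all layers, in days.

0.147

With flow normal to the layers, continuity requires the same specific discharge q through every layer.
Σ(b_i/K_i) = 2.25/1940 + 6.37/40.0 + 7.68/57.1 = 0.2949 d.
q = Δh / Σ(b_i/K_i) = 5.69 / 0.2949 = 19.29 m/day.
In each layer the seepage velocity is v_i = q/n_i, so the layer transit time is t_i = b_i·n_i / q:
  layer 1 (clean gravel): t_1 = 2.25 × 0.29 / 19.29 = 0.03382 d
  layer 2 (coarse sand): t_2 = 6.37 × 0.27 / 19.29 = 0.08914 d
  layer 3 (karst limestone): t_3 = 7.68 × 0.06 / 19.29 = 0.02388 d
Total t = Σ t_i = 0.1468 days.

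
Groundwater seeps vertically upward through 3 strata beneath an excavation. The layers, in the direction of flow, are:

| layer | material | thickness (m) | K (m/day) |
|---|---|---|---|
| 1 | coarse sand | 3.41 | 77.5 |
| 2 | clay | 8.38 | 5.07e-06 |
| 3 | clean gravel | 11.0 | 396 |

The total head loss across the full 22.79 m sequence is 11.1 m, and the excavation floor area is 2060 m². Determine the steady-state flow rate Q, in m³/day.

0.0138

Flow is perpendicular to layering, so the layers act in series and the equivalent K is the thickness-weighted harmonic mean.
Total thickness L = 3.41 + 8.38 + 11.0 = 22.79 m.
Σ(b_i/K_i) = 3.41/77.5 + 8.38/5.07e-06 + 11.0/396 = 1.653e+06 d.
K_eq = L / Σ(b_i/K_i) = 22.79 / 1.653e+06 = 1.379e-05 m/day.
Q = K_eq · A · (Δh/L) = 1.379e-05 × 2060 × (11.1/22.79) = 0.01383 m³/day.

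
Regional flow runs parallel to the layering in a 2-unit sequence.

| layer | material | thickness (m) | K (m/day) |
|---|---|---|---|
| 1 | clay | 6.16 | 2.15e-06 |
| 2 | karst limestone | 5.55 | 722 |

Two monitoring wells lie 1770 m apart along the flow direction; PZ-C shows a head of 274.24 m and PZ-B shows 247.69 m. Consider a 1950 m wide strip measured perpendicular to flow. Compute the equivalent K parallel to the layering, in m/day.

342

Flow is parallel to layering, so each bed carries its own Darcy discharge and the transmissivities add.
Σ(K_i·b_i) = 2.15e-06×6.16 + 722×5.55 = 4007 m²/day.
Total thickness b = 11.71 m, so K_eq = Σ(K_i·b_i)/b = 342.2 m/day.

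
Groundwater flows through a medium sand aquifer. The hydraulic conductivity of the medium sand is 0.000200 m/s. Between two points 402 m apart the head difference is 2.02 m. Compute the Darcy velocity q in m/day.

Convert K: 0.000200 m/s × 86400 = 17.28 m/day.
Hydraulic gradient i = Δh / L = 2.02 / 402 = 0.005025.
Specific discharge q = K · i = 17.28 × 0.005025 = 0.08683 m/day.

0.0868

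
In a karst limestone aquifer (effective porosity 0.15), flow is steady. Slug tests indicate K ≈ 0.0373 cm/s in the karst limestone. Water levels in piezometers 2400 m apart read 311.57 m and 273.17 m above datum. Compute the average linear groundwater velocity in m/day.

3.44

Convert K: 0.0373 cm/s × 864 = 32.23 m/day.
Hydraulic gradient i = (311.57 − 273.17) / 2400 = 38.4 / 2400 = 0.01600.
Darcy flux q = K · i = 32.23 × 0.01600 = 0.5156 m/day.
Seepage velocity v = q / n_e = 0.5156 / 0.15 = 3.438 m/day.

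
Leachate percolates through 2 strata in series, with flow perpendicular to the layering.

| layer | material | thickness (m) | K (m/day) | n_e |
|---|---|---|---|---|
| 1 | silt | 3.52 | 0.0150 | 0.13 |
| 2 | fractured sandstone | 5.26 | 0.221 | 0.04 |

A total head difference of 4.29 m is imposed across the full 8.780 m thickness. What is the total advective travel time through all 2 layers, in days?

With flow normal to the layers, continuity requires the same specific discharge q through every layer.
Σ(b_i/K_i) = 3.52/0.0150 + 5.26/0.221 = 258.5 d.
q = Δh / Σ(b_i/K_i) = 4.29 / 258.5 = 0.01660 m/day.
In each layer the seepage velocity is v_i = q/n_i, so the layer transit time is t_i = b_i·n_i / q:
  layer 1 (silt): t_1 = 3.52 × 0.13 / 0.01660 = 27.57 d
  layer 2 (fractured sandstone): t_2 = 5.26 × 0.04 / 0.01660 = 12.68 d
Total t = Σ t_i = 40.25 days.

40.2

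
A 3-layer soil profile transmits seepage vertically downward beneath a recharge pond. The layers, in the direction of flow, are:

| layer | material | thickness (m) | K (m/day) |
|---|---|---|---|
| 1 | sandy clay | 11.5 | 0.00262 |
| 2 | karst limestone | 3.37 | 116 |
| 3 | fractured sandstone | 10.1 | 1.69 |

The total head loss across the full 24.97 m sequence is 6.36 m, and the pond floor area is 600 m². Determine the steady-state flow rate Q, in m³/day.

0.868

Flow is perpendicular to layering, so the layers act in series and the equivalent K is the thickness-weighted harmonic mean.
Total thickness L = 11.5 + 3.37 + 10.1 = 24.97 m.
Σ(b_i/K_i) = 11.5/0.00262 + 3.37/116 + 10.1/1.69 = 4395 d.
K_eq = L / Σ(b_i/K_i) = 24.97 / 4395 = 0.005681 m/day.
Q = K_eq · A · (Δh/L) = 0.005681 × 600 × (6.36/24.97) = 0.8682 m³/day.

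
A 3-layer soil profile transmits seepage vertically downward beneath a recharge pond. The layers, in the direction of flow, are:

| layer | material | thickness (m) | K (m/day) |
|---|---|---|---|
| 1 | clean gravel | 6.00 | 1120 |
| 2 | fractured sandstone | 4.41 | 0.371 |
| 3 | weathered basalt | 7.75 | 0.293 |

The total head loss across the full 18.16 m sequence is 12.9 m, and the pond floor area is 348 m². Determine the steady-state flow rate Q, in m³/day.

117

Flow is perpendicular to layering, so the layers act in series and the equivalent K is the thickness-weighted harmonic mean.
Total thickness L = 6.00 + 4.41 + 7.75 = 18.16 m.
Σ(b_i/K_i) = 6.00/1120 + 4.41/0.371 + 7.75/0.293 = 38.34 d.
K_eq = L / Σ(b_i/K_i) = 18.16 / 38.34 = 0.4736 m/day.
Q = K_eq · A · (Δh/L) = 0.4736 × 348 × (12.9/18.16) = 117.1 m³/day.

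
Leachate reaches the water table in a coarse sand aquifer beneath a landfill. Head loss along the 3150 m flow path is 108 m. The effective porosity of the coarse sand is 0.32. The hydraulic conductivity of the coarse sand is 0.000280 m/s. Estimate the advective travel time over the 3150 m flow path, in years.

3.33

Convert K: 0.000280 m/s × 86400 = 24.19 m/day.
Hydraulic gradient i = Δh / L = 108 / 3150 = 0.03429.
Darcy flux q = K · i = 24.19 × 0.03429 = 0.8294 m/day.
Seepage velocity v = q / n_e = 0.8294 / 0.32 = 2.592 m/day.
Travel time t = L / v = 3150 / 2.592 = 1215 days = 3.327 years.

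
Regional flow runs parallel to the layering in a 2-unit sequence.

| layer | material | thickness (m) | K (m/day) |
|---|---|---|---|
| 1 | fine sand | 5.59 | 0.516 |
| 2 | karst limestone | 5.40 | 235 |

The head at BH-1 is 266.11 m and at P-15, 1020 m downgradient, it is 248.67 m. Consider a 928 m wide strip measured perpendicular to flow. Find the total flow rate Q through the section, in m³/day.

20200

Flow is parallel to layering, so each bed carries its own Darcy discharge and the transmissivities add.
Σ(K_i·b_i) = 0.516×5.59 + 235×5.40 = 1272 m²/day.
Hydraulic gradient i = (266.11 − 248.67) / 1020 = 17.44 / 1020 = 0.01710.
Q = Σ(K_i·b_i) · W · i = 1272 × 928 × 0.01710 = 20181 m³/day.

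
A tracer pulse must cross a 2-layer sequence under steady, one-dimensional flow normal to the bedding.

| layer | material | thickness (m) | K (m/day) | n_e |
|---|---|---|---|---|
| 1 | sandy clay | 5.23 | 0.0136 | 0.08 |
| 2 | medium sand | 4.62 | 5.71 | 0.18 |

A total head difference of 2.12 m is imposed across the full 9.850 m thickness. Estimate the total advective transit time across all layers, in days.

227

With flow normal to the layers, continuity requires the same specific discharge q through every layer.
Σ(b_i/K_i) = 5.23/0.0136 + 4.62/5.71 = 385.4 d.
q = Δh / Σ(b_i/K_i) = 2.12 / 385.4 = 0.005501 m/day.
In each layer the seepage velocity is v_i = q/n_i, so the layer transit time is t_i = b_i·n_i / q:
  layer 1 (sandy clay): t_1 = 5.23 × 0.08 / 0.005501 = 76.06 d
  layer 2 (medium sand): t_2 = 4.62 × 0.18 / 0.005501 = 151.2 d
Total t = Σ t_i = 227.2 days.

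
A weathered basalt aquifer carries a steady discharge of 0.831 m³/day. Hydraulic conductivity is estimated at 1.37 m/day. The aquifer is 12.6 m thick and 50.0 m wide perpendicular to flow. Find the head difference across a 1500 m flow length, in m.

1.44

Cross-sectional area A = 50.0 × 12.6 = 630.0 m².
From Q = K·A·i, i = Q / (K·A) = 0.831 / (1.370 × 630.0) = 0.0009628.
Head loss Δh = i · L = 0.0009628 × 1500 = 1.444 m.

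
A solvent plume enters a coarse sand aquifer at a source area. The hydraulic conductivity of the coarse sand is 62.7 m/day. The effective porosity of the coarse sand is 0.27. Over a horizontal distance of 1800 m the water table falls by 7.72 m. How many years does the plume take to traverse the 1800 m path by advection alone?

Hydraulic gradient i = Δh / L = 7.72 / 1800 = 0.004289.
Darcy flux q = K · i = 62.70 × 0.004289 = 0.2689 m/day.
Seepage velocity v = q / n_e = 0.2689 / 0.27 = 0.9960 m/day.
Travel time t = L / v = 1800 / 0.9960 = 1807 days = 4.948 years.

4.95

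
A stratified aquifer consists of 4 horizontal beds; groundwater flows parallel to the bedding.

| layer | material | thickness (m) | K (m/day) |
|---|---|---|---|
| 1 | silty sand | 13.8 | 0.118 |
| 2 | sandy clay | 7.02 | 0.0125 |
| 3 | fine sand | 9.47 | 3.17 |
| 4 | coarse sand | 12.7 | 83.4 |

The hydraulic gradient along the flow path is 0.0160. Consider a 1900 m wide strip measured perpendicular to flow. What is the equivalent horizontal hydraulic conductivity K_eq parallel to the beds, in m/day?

Flow is parallel to layering, so each bed carries its own Darcy discharge and the transmissivities add.
Σ(K_i·b_i) = 0.118×13.8 + 0.0125×7.02 + 3.17×9.47 + 83.4×12.7 = 1091 m²/day.
Total thickness b = 42.99 m, so K_eq = Σ(K_i·b_i)/b = 25.38 m/day.

25.4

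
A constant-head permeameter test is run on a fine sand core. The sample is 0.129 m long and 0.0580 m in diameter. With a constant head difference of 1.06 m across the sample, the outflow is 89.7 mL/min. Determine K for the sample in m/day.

Cross-sectional area A = π·(d/2)² = π × (0.0580/2)² = 0.002642 m².
Convert discharge: 89.7 mL/min = 1.495e-06 m³/s.
Darcy's law rearranged: K = Q·L / (A·Δh) = 1.495e-06 × 0.129 / (0.002642 × 1.06) = 6.886e-05 m/s = 5.950 m/day.

5.95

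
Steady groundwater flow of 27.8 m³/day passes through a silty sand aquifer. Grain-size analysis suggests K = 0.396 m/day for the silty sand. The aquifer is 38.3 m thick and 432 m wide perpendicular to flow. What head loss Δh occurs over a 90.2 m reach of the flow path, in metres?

0.383

Cross-sectional area A = 432 × 38.3 = 16546 m².
From Q = K·A·i, i = Q / (K·A) = 27.8 / (0.3960 × 16546) = 0.004243.
Head loss Δh = i · L = 0.004243 × 90.2 = 0.3827 m.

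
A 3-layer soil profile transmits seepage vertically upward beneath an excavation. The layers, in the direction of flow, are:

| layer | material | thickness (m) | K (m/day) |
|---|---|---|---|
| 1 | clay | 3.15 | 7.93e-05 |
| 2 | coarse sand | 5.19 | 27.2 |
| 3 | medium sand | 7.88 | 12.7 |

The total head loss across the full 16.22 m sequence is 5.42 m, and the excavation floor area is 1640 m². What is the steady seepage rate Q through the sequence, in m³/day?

Flow is perpendicular to layering, so the layers act in series and the equivalent K is the thickness-weighted harmonic mean.
Total thickness L = 3.15 + 5.19 + 7.88 = 16.22 m.
Σ(b_i/K_i) = 3.15/7.93e-05 + 5.19/27.2 + 7.88/12.7 = 39723 d.
K_eq = L / Σ(b_i/K_i) = 16.22 / 39723 = 0.0004083 m/day.
Q = K_eq · A · (Δh/L) = 0.0004083 × 1640 × (5.42/16.22) = 0.2238 m³/day.

0.224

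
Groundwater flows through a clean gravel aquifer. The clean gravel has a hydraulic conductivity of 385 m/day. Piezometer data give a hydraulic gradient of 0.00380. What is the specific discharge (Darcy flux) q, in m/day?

Hydraulic gradient i = 0.00380.
Specific discharge q = K · i = 385.0 × 0.003800 = 1.463 m/day.

1.46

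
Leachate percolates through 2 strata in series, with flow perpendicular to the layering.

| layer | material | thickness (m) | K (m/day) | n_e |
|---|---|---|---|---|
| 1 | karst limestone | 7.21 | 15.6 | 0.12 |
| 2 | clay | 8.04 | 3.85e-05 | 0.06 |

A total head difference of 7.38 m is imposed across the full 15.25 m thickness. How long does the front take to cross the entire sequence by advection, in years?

104

With flow normal to the layers, continuity requires the same specific discharge q through every layer.
Σ(b_i/K_i) = 7.21/15.6 + 8.04/3.85e-05 = 2.088e+05 d.
q = Δh / Σ(b_i/K_i) = 7.38 / 2.088e+05 = 3.534e-05 m/day.
In each layer the seepage velocity is v_i = q/n_i, so the layer transit time is t_i = b_i·n_i / q:
  layer 1 (karst limestone): t_1 = 7.21 × 0.12 / 3.534e-05 = 24483 d
  layer 2 (clay): t_2 = 8.04 × 0.06 / 3.534e-05 = 13650 d
Total t = Σ t_i = 38133 days = 104.4 years.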